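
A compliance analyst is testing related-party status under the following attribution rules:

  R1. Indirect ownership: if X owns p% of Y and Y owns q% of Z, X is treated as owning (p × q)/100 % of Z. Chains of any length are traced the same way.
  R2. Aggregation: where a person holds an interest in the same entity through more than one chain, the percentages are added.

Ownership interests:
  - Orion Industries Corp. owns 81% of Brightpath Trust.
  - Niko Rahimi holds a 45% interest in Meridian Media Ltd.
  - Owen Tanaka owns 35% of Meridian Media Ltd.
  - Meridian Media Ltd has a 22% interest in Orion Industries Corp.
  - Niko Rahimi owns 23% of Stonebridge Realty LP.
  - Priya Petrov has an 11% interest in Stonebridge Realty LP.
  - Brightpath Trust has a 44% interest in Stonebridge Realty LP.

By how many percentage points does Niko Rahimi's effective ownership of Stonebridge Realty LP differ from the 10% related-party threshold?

16.52836

Chain via Meridian Media Ltd → Orion Industries Corp. → Brightpath Trust (R1): 45% × 22% × 81% × 44% = 3.52836% of Stonebridge Realty LP.
Direct interest in Stonebridge Realty LP: 23%.
Aggregating (R2): 3.52836% + 23% = 26.52836%.
26.52836% exceeds the 10% threshold by 16.52836 percentage points.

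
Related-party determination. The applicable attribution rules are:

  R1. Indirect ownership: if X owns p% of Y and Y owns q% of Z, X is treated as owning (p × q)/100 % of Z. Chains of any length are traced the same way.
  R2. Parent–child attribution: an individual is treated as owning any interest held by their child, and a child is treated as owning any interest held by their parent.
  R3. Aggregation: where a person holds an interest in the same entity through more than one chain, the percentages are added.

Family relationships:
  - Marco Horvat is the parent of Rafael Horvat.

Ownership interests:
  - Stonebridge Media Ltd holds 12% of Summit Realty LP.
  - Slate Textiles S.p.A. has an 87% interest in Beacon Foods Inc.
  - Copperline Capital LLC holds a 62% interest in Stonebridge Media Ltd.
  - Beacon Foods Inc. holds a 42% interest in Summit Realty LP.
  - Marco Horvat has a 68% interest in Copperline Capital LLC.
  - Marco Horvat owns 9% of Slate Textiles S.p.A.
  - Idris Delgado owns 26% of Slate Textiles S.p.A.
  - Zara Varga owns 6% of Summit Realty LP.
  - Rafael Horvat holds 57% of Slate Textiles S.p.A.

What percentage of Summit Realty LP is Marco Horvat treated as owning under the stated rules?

By parent–child attribution (R2), Marco Horvat is treated as also owning Rafael Horvat's interest in Slate Textiles S.p.A, giving 9% + 57% = 66%.
Chain via Copperline Capital LLC → Stonebridge Media Ltd (R1): 68% × 62% × 12% = 5.0592% of Summit Realty LP.
Chain via Slate Textiles S.p.A. → Beacon Foods Inc. (R1): 66% × 87% × 42% = 24.1164% of Summit Realty LP.
Aggregating (R3): 5.0592% + 24.1164% = 29.1756%.

29.1756%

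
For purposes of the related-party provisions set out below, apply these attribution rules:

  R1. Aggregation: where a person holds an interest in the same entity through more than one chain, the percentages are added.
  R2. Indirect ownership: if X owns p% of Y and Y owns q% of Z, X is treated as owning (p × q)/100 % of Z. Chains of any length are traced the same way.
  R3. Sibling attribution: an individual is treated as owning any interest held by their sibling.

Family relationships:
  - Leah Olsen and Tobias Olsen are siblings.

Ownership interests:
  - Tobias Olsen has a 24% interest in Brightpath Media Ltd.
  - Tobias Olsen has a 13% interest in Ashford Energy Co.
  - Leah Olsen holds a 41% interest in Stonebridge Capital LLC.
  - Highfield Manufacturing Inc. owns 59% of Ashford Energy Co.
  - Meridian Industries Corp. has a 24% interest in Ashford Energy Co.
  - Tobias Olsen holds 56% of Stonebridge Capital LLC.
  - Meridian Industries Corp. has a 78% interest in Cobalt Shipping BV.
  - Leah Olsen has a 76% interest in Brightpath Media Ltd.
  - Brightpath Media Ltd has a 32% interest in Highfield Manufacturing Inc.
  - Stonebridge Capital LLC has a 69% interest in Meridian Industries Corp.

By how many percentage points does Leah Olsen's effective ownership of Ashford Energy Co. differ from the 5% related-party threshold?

42.9432

By sibling attribution (R3), Leah Olsen is treated as also owning Tobias Olsen's interest in Brightpath Media Ltd, giving 76% + 24% = 100%.
By sibling attribution (R3), Leah Olsen is treated as also owning Tobias Olsen's interest in Stonebridge Capital LLC, giving 41% + 56% = 97%.
By sibling attribution (R3), Leah Olsen is treated as owning Tobias Olsen's 13% interest in Ashford Energy Co.
Chain via Brightpath Media Ltd → Highfield Manufacturing Inc. (R2): 100% × 32% × 59% = 18.88% of Ashford Energy Co.
Chain via Stonebridge Capital LLC → Meridian Industries Corp. (R2): 97% × 69% × 24% = 16.0632% of Ashford Energy Co.
Direct interest in Ashford Energy Co: 13%.
Aggregating (R1): 18.88% + 16.0632% + 13% = 47.9432%.
47.9432% exceeds the 5% threshold by 42.9432 percentage points.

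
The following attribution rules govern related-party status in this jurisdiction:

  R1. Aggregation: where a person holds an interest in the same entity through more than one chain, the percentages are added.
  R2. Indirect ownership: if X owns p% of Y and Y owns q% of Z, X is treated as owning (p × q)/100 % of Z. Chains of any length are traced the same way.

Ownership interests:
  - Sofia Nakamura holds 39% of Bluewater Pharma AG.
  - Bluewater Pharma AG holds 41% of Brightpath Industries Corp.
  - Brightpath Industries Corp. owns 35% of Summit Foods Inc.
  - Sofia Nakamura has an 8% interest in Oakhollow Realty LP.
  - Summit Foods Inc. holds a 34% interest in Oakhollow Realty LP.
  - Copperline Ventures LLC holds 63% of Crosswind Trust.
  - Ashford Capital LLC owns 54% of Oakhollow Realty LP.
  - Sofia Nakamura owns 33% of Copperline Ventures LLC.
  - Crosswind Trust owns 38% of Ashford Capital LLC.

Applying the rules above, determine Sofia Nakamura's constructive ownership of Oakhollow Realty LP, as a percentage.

14.168918%

Chain via Copperline Ventures LLC → Crosswind Trust → Ashford Capital LLC (R2): 33% × 63% × 38% × 54% = 4.266108% of Oakhollow Realty LP.
Chain via Bluewater Pharma AG → Brightpath Industries Corp. → Summit Foods Inc. (R2): 39% × 41% × 35% × 34% = 1.90281% of Oakhollow Realty LP.
Direct interest in Oakhollow Realty LP: 8%.
Aggregating (R1): 4.266108% + 1.90281% + 8% = 14.168918%.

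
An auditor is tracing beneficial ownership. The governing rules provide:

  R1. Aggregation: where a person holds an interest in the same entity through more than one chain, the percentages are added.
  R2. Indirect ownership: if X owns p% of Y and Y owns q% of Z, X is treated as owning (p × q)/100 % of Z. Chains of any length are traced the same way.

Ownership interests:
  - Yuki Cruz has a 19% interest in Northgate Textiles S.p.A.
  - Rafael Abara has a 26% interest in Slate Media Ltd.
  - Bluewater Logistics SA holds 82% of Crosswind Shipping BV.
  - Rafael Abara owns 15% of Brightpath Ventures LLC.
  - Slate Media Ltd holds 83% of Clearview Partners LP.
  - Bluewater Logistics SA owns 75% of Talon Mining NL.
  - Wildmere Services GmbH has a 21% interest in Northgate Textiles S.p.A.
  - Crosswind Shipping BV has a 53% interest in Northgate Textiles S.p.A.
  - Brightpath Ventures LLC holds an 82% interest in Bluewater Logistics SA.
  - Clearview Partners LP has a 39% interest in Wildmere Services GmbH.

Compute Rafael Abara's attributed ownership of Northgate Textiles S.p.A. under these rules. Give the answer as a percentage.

7.112982%

Chain via Slate Media Ltd → Clearview Partners LP → Wildmere Services GmbH (R2): 26% × 83% × 39% × 21% = 1.767402% of Northgate Textiles S.p.A.
Chain via Brightpath Ventures LLC → Bluewater Logistics SA → Crosswind Shipping BV (R2): 15% × 82% × 82% × 53% = 5.34558% of Northgate Textiles S.p.A.
Aggregating (R1): 1.767402% + 5.34558% = 7.112982%.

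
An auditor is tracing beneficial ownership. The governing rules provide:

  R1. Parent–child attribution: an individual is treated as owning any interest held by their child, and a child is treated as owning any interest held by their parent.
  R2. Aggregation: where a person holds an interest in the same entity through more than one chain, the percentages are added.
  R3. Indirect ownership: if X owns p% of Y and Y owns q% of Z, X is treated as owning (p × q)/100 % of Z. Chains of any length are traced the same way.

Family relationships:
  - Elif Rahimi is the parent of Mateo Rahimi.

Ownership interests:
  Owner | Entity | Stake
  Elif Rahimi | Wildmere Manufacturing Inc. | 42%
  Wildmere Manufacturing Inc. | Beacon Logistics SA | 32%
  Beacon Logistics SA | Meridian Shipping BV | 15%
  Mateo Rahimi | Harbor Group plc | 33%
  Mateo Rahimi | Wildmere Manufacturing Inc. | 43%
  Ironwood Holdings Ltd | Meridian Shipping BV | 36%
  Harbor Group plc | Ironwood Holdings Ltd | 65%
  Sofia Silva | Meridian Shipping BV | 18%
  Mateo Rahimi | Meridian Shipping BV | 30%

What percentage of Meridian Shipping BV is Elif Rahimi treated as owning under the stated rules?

41.802%

By parent–child attribution (R1), Elif Rahimi is treated as also owning Mateo Rahimi's interest in Wildmere Manufacturing Inc, giving 42% + 43% = 85%.
By parent–child attribution (R1), Elif Rahimi is treated as owning Mateo Rahimi's 33% interest in Harbor Group plc.
By parent–child attribution (R1), Elif Rahimi is treated as owning Mateo Rahimi's 30% interest in Meridian Shipping BV.
Chain via Wildmere Manufacturing Inc. → Beacon Logistics SA (R3): 85% × 32% × 15% = 4.08% of Meridian Shipping BV.
Chain via Harbor Group plc → Ironwood Holdings Ltd (R3): 33% × 65% × 36% = 7.722% of Meridian Shipping BV.
Direct interest in Meridian Shipping BV: 30%.
Aggregating (R2): 4.08% + 7.722% + 30% = 41.802%.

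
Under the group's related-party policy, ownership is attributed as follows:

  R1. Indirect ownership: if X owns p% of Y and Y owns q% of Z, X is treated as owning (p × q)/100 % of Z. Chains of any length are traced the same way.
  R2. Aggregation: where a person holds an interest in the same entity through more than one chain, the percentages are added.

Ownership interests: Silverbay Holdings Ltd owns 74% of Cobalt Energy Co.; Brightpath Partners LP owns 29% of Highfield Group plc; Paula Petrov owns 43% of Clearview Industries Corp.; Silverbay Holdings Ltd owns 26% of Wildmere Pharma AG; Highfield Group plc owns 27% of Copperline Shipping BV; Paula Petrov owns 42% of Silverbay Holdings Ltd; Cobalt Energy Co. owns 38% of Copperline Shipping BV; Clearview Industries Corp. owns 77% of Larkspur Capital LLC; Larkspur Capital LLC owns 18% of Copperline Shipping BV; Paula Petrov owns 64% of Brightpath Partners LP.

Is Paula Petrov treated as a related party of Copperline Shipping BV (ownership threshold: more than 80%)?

No

Chain via Silverbay Holdings Ltd → Cobalt Energy Co. (R1): 42% × 74% × 38% = 11.8104% of Copperline Shipping BV.
Chain via Clearview Industries Corp. → Larkspur Capital LLC (R1): 43% × 77% × 18% = 5.9598% of Copperline Shipping BV.
Chain via Brightpath Partners LP → Highfield Group plc (R1): 64% × 29% × 27% = 5.0112% of Copperline Shipping BV.
Aggregating (R2): 11.8104% + 5.9598% + 5.0112% = 22.7814%.
22.7814% does not exceed the 80% threshold, so Paula is not a related party to Copperline Shipping BV.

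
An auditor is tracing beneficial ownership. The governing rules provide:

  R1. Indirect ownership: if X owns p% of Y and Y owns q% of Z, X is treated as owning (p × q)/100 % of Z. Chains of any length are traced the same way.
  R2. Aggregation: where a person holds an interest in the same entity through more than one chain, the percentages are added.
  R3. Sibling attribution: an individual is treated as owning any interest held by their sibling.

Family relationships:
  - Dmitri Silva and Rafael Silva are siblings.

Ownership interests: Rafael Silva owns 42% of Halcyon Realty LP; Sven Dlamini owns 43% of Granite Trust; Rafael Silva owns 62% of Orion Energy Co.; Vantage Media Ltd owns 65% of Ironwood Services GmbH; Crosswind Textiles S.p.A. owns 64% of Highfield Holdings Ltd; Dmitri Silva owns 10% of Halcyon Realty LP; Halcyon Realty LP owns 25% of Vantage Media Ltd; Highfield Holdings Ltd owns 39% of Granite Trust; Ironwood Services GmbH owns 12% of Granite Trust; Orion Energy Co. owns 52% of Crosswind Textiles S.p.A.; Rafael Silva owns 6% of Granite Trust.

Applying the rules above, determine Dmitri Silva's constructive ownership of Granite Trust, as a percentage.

15.061104%

By sibling attribution (R3), Dmitri Silva is treated as also owning Rafael Silva's interest in Halcyon Realty LP, giving 10% + 42% = 52%.
By sibling attribution (R3), Dmitri Silva is treated as owning Rafael Silva's 62% interest in Orion Energy Co.
By sibling attribution (R3), Dmitri Silva is treated as owning Rafael Silva's 6% interest in Granite Trust.
Chain via Halcyon Realty LP → Vantage Media Ltd → Ironwood Services GmbH (R1): 52% × 25% × 65% × 12% = 1.014% of Granite Trust.
Chain via Orion Energy Co. → Crosswind Textiles S.p.A. → Highfield Holdings Ltd (R1): 62% × 52% × 64% × 39% = 8.047104% of Granite Trust.
Direct interest in Granite Trust: 6%.
Aggregating (R2): 1.014% + 8.047104% + 6% = 15.061104%.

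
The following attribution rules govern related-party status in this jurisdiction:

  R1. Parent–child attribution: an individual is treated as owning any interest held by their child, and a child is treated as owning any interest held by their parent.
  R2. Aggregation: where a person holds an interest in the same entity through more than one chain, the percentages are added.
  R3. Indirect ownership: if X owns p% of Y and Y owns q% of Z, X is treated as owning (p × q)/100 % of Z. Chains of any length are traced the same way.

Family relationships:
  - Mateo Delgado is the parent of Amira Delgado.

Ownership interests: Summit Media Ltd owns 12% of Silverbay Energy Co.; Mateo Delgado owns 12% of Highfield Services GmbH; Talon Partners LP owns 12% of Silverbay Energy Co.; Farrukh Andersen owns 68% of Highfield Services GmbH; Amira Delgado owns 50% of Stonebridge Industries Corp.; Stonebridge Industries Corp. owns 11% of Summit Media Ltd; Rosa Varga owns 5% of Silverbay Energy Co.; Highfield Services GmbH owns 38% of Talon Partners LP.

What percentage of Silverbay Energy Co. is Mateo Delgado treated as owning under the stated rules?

By parent–child attribution (R1), Mateo Delgado is treated as owning Amira Delgado's 50% interest in Stonebridge Industries Corp.
Chain via Highfield Services GmbH → Talon Partners LP (R3): 12% × 38% × 12% = 0.5472% of Silverbay Energy Co.
Chain via Stonebridge Industries Corp. → Summit Media Ltd (R3): 50% × 11% × 12% = 0.66% of Silverbay Energy Co.
Aggregating (R2): 0.5472% + 0.66% = 1.2072%.

1.2072%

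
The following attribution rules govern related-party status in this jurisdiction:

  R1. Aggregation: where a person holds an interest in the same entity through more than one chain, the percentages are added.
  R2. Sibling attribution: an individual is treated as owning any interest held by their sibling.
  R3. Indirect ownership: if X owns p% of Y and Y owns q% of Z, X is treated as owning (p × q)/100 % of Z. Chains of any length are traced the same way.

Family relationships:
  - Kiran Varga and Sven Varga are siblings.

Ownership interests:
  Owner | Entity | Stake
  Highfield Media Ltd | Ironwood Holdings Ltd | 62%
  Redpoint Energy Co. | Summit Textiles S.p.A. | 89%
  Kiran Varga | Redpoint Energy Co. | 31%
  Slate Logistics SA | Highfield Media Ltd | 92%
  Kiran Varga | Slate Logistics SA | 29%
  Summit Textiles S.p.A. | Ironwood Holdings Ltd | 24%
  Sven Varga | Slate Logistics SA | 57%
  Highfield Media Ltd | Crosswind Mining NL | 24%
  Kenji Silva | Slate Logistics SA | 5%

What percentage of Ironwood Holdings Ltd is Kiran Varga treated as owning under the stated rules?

By sibling attribution (R2), Kiran Varga is treated as also owning Sven Varga's interest in Slate Logistics SA, giving 29% + 57% = 86%.
Chain via Redpoint Energy Co. → Summit Textiles S.p.A. (R3): 31% × 89% × 24% = 6.6216% of Ironwood Holdings Ltd.
Chain via Slate Logistics SA → Highfield Media Ltd (R3): 86% × 92% × 62% = 49.0544% of Ironwood Holdings Ltd.
Aggregating (R1): 6.6216% + 49.0544% = 55.676%.

55.676%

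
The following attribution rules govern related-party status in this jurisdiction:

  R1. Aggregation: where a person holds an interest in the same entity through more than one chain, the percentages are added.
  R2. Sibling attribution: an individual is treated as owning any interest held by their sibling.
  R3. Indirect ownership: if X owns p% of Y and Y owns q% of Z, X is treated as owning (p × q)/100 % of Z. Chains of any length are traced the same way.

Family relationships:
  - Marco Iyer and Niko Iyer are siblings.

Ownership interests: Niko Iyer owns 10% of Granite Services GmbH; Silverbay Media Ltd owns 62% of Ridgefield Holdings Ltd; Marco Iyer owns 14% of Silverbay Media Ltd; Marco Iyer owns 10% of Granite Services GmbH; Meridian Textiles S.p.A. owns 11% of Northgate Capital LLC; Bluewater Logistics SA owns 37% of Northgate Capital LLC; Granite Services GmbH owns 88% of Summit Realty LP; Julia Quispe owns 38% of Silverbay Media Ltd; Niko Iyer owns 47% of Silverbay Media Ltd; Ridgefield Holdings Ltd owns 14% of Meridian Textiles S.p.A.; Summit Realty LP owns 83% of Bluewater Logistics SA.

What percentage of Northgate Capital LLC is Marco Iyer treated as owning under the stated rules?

By sibling attribution (R2), Marco Iyer is treated as also owning Niko Iyer's interest in Granite Services GmbH, giving 10% + 10% = 20%.
By sibling attribution (R2), Marco Iyer is treated as also owning Niko Iyer's interest in Silverbay Media Ltd, giving 14% + 47% = 61%.
Chain via Granite Services GmbH → Summit Realty LP → Bluewater Logistics SA (R3): 20% × 88% × 83% × 37% = 5.40496% of Northgate Capital LLC.
Chain via Silverbay Media Ltd → Ridgefield Holdings Ltd → Meridian Textiles S.p.A. (R3): 61% × 62% × 14% × 11% = 0.582428% of Northgate Capital LLC.
Aggregating (R1): 5.40496% + 0.582428% = 5.987388%.

5.987388%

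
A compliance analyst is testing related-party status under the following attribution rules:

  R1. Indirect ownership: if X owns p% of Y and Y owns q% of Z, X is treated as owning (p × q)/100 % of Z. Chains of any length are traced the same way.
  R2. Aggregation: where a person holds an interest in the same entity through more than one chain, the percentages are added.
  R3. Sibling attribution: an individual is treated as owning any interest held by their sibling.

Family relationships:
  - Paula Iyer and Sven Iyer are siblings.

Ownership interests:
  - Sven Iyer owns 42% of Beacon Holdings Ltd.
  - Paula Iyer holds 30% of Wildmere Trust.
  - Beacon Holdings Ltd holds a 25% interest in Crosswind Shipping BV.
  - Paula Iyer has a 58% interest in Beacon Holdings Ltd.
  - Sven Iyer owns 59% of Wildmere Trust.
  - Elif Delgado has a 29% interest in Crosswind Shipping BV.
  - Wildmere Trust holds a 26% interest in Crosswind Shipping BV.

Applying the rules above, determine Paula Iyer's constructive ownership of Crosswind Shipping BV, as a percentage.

48.14%

By sibling attribution (R3), Paula Iyer is treated as also owning Sven Iyer's interest in Beacon Holdings Ltd, giving 58% + 42% = 100%.
By sibling attribution (R3), Paula Iyer is treated as also owning Sven Iyer's interest in Wildmere Trust, giving 30% + 59% = 89%.
Chain via Beacon Holdings Ltd (R1): 100% × 25% = 25% of Crosswind Shipping BV.
Chain via Wildmere Trust (R1): 89% × 26% = 23.14% of Crosswind Shipping BV.
Aggregating (R2): 25% + 23.14% = 48.14%.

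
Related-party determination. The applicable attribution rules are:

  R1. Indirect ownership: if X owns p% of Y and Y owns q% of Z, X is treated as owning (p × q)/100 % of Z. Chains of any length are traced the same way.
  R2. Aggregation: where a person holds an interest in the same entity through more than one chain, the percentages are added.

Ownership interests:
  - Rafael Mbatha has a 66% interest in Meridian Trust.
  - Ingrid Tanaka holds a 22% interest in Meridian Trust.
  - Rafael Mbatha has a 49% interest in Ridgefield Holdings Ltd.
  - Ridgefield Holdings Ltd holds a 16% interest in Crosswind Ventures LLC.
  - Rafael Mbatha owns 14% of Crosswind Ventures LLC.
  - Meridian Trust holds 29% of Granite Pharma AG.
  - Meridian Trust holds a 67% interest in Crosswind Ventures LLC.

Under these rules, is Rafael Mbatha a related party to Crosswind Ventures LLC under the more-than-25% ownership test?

Yes

Chain via Meridian Trust (R1): 66% × 67% = 44.22% of Crosswind Ventures LLC.
Chain via Ridgefield Holdings Ltd (R1): 49% × 16% = 7.84% of Crosswind Ventures LLC.
Direct interest in Crosswind Ventures LLC: 14%.
Aggregating (R2): 44.22% + 7.84% + 14% = 66.06%.
66.06% exceeds the 25% threshold, so Rafael is a related party to Crosswind Ventures LLC.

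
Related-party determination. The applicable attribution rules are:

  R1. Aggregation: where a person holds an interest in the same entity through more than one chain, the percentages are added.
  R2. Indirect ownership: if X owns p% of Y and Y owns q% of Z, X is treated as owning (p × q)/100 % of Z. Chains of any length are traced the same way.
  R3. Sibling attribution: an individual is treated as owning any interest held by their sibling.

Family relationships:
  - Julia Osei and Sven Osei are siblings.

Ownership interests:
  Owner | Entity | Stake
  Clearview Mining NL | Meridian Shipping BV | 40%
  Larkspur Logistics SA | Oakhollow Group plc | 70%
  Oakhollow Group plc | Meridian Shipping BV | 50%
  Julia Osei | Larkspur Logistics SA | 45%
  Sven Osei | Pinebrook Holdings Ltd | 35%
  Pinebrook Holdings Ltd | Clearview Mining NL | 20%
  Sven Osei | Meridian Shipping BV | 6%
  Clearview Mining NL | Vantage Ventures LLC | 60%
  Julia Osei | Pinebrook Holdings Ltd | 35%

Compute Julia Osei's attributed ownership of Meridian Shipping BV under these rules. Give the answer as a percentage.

27.35%

By sibling attribution (R3), Julia Osei is treated as also owning Sven Osei's interest in Pinebrook Holdings Ltd, giving 35% + 35% = 70%.
By sibling attribution (R3), Julia Osei is treated as owning Sven Osei's 6% interest in Meridian Shipping BV.
Chain via Larkspur Logistics SA → Oakhollow Group plc (R2): 45% × 70% × 50% = 15.75% of Meridian Shipping BV.
Chain via Pinebrook Holdings Ltd → Clearview Mining NL (R2): 70% × 20% × 40% = 5.6% of Meridian Shipping BV.
Direct interest in Meridian Shipping BV: 6%.
Aggregating (R1): 15.75% + 5.6% + 6% = 27.35%.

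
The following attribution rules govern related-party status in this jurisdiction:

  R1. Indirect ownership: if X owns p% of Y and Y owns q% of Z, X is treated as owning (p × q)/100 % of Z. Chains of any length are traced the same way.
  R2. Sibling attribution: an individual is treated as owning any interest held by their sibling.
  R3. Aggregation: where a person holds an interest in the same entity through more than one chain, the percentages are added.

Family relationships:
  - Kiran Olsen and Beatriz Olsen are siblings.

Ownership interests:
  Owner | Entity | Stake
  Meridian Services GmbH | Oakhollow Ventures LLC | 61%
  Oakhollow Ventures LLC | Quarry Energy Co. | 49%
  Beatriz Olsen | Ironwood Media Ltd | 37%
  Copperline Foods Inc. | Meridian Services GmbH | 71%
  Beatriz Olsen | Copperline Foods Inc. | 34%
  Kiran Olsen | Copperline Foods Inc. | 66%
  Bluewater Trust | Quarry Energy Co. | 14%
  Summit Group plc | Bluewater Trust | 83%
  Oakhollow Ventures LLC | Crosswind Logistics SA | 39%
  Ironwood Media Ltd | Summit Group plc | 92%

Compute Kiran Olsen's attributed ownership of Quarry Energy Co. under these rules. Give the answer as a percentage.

By sibling attribution (R2), Kiran Olsen is treated as also owning Beatriz Olsen's interest in Copperline Foods Inc, giving 66% + 34% = 100%.
By sibling attribution (R2), Kiran Olsen is treated as owning Beatriz Olsen's 37% interest in Ironwood Media Ltd.
Chain via Copperline Foods Inc. → Meridian Services GmbH → Oakhollow Ventures LLC (R1): 100% × 71% × 61% × 49% = 21.2219% of Quarry Energy Co.
Chain via Ironwood Media Ltd → Summit Group plc → Bluewater Trust (R1): 37% × 92% × 83% × 14% = 3.955448% of Quarry Energy Co.
Aggregating (R3): 21.2219% + 3.955448% = 25.177348%.

25.177348%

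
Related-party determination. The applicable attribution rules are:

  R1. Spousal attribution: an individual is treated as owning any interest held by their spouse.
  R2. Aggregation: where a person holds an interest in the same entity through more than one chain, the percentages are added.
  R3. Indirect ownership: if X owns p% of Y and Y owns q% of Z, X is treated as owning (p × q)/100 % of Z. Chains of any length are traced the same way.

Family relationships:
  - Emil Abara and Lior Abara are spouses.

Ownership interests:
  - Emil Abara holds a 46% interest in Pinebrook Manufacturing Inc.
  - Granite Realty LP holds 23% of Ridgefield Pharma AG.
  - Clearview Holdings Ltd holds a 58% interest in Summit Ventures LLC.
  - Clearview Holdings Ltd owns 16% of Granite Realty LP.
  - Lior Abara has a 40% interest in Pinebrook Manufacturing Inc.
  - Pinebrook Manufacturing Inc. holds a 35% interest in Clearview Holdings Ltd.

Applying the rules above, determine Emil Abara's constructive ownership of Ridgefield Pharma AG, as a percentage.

1.10768%

By spousal attribution (R1), Emil Abara is treated as also owning Lior Abara's interest in Pinebrook Manufacturing Inc, giving 46% + 40% = 86%.
Chain via Pinebrook Manufacturing Inc. → Clearview Holdings Ltd → Granite Realty LP (R3): 86% × 35% × 16% × 23% = 1.10768% of Ridgefield Pharma AG.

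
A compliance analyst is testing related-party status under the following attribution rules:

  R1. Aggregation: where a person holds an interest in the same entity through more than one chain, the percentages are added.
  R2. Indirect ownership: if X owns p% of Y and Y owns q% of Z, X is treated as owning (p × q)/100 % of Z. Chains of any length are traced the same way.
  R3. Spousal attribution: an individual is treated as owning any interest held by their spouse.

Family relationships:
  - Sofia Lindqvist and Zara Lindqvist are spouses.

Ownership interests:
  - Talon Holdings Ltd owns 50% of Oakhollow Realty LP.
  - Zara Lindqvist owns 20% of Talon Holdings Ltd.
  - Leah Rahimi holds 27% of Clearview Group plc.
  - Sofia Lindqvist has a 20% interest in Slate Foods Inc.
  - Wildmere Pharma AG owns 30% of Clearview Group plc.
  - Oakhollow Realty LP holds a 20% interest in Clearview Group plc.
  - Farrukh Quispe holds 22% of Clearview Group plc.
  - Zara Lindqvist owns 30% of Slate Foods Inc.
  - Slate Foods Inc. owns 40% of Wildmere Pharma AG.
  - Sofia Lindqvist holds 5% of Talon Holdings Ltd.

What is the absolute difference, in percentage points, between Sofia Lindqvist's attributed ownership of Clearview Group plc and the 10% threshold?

1.5

By spousal attribution (R3), Sofia Lindqvist is treated as also owning Zara Lindqvist's interest in Talon Holdings Ltd, giving 5% + 20% = 25%.
By spousal attribution (R3), Sofia Lindqvist is treated as also owning Zara Lindqvist's interest in Slate Foods Inc, giving 20% + 30% = 50%.
Chain via Talon Holdings Ltd → Oakhollow Realty LP (R2): 25% × 50% × 20% = 2.5% of Clearview Group plc.
Chain via Slate Foods Inc. → Wildmere Pharma AG (R2): 50% × 40% × 30% = 6% of Clearview Group plc.
Aggregating (R1): 2.5% + 6% = 8.5%.
8.5% falls short of the 10% threshold by 1.5 percentage points.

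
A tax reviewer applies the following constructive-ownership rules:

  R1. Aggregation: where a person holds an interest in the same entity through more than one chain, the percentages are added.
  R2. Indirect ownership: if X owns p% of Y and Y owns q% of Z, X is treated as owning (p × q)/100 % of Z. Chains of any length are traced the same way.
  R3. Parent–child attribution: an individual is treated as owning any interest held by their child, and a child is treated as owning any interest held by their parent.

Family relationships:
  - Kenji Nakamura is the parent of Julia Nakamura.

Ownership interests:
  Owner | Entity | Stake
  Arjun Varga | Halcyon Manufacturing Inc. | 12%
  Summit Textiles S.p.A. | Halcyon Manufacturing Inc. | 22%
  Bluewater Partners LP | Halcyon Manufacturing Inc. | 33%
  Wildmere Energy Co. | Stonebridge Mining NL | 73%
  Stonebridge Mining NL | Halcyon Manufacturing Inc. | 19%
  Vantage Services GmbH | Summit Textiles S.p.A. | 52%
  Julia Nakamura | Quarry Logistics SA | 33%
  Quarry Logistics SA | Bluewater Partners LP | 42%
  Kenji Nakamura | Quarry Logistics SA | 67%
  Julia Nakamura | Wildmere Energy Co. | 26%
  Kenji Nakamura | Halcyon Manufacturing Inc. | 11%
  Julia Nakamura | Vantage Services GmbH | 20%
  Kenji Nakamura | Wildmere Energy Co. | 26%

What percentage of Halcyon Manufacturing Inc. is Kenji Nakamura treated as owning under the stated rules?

By parent–child attribution (R3), Kenji Nakamura is treated as also owning Julia Nakamura's interest in Quarry Logistics SA, giving 67% + 33% = 100%.
By parent–child attribution (R3), Kenji Nakamura is treated as also owning Julia Nakamura's interest in Wildmere Energy Co, giving 26% + 26% = 52%.
By parent–child attribution (R3), Kenji Nakamura is treated as owning Julia Nakamura's 20% interest in Vantage Services GmbH.
Chain via Quarry Logistics SA → Bluewater Partners LP (R2): 100% × 42% × 33% = 13.86% of Halcyon Manufacturing Inc.
Chain via Wildmere Energy Co. → Stonebridge Mining NL (R2): 52% × 73% × 19% = 7.2124% of Halcyon Manufacturing Inc.
Direct interest in Halcyon Manufacturing Inc: 11%.
Chain via Vantage Services GmbH → Summit Textiles S.p.A. (R2): 20% × 52% × 22% = 2.288% of Halcyon Manufacturing Inc.
Aggregating (R1): 13.86% + 7.2124% + 11% + 2.288% = 34.3604%.

34.3604%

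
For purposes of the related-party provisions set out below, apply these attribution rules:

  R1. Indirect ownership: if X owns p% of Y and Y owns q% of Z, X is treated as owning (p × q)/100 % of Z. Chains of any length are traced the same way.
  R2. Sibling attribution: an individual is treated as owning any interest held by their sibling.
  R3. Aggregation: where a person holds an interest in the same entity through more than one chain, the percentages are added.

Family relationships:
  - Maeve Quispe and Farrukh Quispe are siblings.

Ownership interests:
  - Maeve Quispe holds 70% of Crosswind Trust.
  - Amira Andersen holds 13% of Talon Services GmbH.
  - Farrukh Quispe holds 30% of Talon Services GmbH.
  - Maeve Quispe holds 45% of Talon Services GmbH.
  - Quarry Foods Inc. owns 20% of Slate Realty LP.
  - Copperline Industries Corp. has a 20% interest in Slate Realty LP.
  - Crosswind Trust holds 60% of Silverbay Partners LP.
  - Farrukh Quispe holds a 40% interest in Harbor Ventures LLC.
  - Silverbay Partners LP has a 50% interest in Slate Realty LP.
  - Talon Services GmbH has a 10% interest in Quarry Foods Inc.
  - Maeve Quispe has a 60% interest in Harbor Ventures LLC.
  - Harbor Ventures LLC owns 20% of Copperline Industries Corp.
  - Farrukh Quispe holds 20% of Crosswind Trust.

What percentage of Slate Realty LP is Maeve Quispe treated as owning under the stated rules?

By sibling attribution (R2), Maeve Quispe is treated as also owning Farrukh Quispe's interest in Talon Services GmbH, giving 45% + 30% = 75%.
By sibling attribution (R2), Maeve Quispe is treated as also owning Farrukh Quispe's interest in Crosswind Trust, giving 70% + 20% = 90%.
By sibling attribution (R2), Maeve Quispe is treated as also owning Farrukh Quispe's interest in Harbor Ventures LLC, giving 60% + 40% = 100%.
Chain via Talon Services GmbH → Quarry Foods Inc. (R1): 75% × 10% × 20% = 1.5% of Slate Realty LP.
Chain via Crosswind Trust → Silverbay Partners LP (R1): 90% × 60% × 50% = 27% of Slate Realty LP.
Chain via Harbor Ventures LLC → Copperline Industries Corp. (R1): 100% × 20% × 20% = 4% of Slate Realty LP.
Aggregating (R3): 1.5% + 27% + 4% = 32.5%.

32.5%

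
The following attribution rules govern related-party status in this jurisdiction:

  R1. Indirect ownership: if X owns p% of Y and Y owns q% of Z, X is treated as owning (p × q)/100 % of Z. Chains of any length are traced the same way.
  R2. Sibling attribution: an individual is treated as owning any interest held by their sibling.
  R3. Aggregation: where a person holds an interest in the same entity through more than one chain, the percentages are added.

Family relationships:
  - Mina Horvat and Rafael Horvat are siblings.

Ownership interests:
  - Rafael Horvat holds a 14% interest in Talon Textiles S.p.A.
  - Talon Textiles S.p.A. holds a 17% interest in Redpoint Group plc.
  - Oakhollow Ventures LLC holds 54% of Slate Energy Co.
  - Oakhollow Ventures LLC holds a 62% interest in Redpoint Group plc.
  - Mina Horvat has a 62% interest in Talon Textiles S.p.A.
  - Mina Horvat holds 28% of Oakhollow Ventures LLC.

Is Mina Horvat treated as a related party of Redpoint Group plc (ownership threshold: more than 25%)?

Yes

By sibling attribution (R2), Mina Horvat is treated as also owning Rafael Horvat's interest in Talon Textiles S.p.A, giving 62% + 14% = 76%.
Chain via Oakhollow Ventures LLC (R1): 28% × 62% = 17.36% of Redpoint Group plc.
Chain via Talon Textiles S.p.A. (R1): 76% × 17% = 12.92% of Redpoint Group plc.
Aggregating (R3): 17.36% + 12.92% = 30.28%.
30.28% exceeds the 25% threshold, so Mina is a related party to Redpoint Group plc.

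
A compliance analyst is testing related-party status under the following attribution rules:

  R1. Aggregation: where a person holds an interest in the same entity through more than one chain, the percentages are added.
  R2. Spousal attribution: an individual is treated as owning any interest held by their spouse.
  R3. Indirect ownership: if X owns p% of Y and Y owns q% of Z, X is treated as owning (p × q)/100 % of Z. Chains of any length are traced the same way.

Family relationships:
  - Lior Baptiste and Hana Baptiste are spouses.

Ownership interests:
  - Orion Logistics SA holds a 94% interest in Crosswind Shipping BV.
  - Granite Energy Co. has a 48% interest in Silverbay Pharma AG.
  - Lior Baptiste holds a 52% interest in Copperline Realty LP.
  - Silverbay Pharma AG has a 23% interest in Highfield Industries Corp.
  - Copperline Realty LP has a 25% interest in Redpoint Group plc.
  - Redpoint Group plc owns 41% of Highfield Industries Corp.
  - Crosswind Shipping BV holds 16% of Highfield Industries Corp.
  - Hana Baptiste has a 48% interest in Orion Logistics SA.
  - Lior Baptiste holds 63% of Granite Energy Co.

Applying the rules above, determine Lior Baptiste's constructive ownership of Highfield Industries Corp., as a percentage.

19.5044%

By spousal attribution (R2), Lior Baptiste is treated as owning Hana Baptiste's 48% interest in Orion Logistics SA.
Chain via Copperline Realty LP → Redpoint Group plc (R3): 52% × 25% × 41% = 5.33% of Highfield Industries Corp.
Chain via Granite Energy Co. → Silverbay Pharma AG (R3): 63% × 48% × 23% = 6.9552% of Highfield Industries Corp.
Chain via Orion Logistics SA → Crosswind Shipping BV (R3): 48% × 94% × 16% = 7.2192% of Highfield Industries Corp.
Aggregating (R1): 5.33% + 6.9552% + 7.2192% = 19.5044%.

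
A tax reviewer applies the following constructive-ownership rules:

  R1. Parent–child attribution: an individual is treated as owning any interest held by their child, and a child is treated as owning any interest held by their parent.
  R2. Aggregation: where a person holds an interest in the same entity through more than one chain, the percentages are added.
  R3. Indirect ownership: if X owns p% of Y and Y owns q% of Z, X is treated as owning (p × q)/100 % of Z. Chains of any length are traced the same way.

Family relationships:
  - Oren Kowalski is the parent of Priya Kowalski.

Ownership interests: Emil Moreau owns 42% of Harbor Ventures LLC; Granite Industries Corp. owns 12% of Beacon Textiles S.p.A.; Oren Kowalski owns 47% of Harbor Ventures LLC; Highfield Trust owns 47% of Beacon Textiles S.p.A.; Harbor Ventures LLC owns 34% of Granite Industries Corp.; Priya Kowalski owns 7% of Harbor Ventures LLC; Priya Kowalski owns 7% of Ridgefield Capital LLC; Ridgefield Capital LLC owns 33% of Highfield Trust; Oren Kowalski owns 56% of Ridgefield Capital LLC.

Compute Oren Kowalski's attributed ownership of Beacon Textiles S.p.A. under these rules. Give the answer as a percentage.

By parent–child attribution (R1), Oren Kowalski is treated as also owning Priya Kowalski's interest in Harbor Ventures LLC, giving 47% + 7% = 54%.
By parent–child attribution (R1), Oren Kowalski is treated as also owning Priya Kowalski's interest in Ridgefield Capital LLC, giving 56% + 7% = 63%.
Chain via Harbor Ventures LLC → Granite Industries Corp. (R3): 54% × 34% × 12% = 2.2032% of Beacon Textiles S.p.A.
Chain via Ridgefield Capital LLC → Highfield Trust (R3): 63% × 33% × 47% = 9.7713% of Beacon Textiles S.p.A.
Aggregating (R2): 2.2032% + 9.7713% = 11.9745%.

11.9745%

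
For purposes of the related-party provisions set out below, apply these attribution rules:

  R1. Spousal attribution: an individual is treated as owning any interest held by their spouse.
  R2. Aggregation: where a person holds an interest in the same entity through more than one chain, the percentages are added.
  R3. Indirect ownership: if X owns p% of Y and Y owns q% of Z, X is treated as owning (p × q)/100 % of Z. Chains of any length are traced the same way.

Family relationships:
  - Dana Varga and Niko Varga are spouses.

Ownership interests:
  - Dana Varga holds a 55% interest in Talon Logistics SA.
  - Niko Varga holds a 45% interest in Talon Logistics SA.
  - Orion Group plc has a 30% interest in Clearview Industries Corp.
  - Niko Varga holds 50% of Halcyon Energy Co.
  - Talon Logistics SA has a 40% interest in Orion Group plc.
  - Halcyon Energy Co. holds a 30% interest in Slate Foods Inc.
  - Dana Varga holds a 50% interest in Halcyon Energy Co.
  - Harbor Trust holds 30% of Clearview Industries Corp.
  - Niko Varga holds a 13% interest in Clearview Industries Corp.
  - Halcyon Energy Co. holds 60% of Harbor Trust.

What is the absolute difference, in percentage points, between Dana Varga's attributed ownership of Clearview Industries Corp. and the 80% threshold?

37

By spousal attribution (R1), Dana Varga is treated as also owning Niko Varga's interest in Halcyon Energy Co, giving 50% + 50% = 100%.
By spousal attribution (R1), Dana Varga is treated as also owning Niko Varga's interest in Talon Logistics SA, giving 55% + 45% = 100%.
By spousal attribution (R1), Dana Varga is treated as owning Niko Varga's 13% interest in Clearview Industries Corp.
Chain via Halcyon Energy Co. → Harbor Trust (R3): 100% × 60% × 30% = 18% of Clearview Industries Corp.
Chain via Talon Logistics SA → Orion Group plc (R3): 100% × 40% × 30% = 12% of Clearview Industries Corp.
Direct interest in Clearview Industries Corp: 13%.
Aggregating (R2): 18% + 12% + 13% = 43%.
43% falls short of the 80% threshold by 37 percentage points.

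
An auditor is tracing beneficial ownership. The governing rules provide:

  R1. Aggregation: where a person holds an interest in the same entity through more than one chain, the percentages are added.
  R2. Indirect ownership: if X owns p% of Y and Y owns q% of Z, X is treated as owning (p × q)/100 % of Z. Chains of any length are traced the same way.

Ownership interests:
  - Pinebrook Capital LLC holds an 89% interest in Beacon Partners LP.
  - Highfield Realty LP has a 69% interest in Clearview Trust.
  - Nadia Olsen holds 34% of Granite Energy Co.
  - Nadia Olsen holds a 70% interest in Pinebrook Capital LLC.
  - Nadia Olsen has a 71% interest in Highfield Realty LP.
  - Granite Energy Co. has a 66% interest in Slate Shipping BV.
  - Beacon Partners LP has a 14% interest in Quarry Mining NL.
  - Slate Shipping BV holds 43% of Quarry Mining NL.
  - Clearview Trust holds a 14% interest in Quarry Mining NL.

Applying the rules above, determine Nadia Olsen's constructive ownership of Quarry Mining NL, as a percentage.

Chain via Pinebrook Capital LLC → Beacon Partners LP (R2): 70% × 89% × 14% = 8.722% of Quarry Mining NL.
Chain via Granite Energy Co. → Slate Shipping BV (R2): 34% × 66% × 43% = 9.6492% of Quarry Mining NL.
Chain via Highfield Realty LP → Clearview Trust (R2): 71% × 69% × 14% = 6.8586% of Quarry Mining NL.
Aggregating (R1): 8.722% + 9.6492% + 6.8586% = 25.2298%.

25.2298%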